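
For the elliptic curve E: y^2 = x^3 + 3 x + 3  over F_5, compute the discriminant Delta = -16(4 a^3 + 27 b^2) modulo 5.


4 a^3 + 27 b^2 = 4*3^3 + 27*3^2 = 108 + 243 = 351
Delta = -16 * (351) = -5616
Delta mod 5 = 4

Delta = 4 (mod 5)


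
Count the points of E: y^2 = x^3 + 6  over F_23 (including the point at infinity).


For each x in F_23, count y with y^2 = x^3 + 0 x + 6 mod 23:
  x = 0: RHS = 6, y in [11, 12]  -> 2 point(s)
  x = 4: RHS = 1, y in [1, 22]  -> 2 point(s)
  x = 5: RHS = 16, y in [4, 19]  -> 2 point(s)
  x = 7: RHS = 4, y in [2, 21]  -> 2 point(s)
  x = 8: RHS = 12, y in [9, 14]  -> 2 point(s)
  x = 11: RHS = 3, y in [7, 16]  -> 2 point(s)
  x = 12: RHS = 9, y in [3, 20]  -> 2 point(s)
  x = 13: RHS = 18, y in [8, 15]  -> 2 point(s)
  x = 14: RHS = 13, y in [6, 17]  -> 2 point(s)
  x = 15: RHS = 0, y in [0]  -> 1 point(s)
  x = 16: RHS = 8, y in [10, 13]  -> 2 point(s)
  x = 20: RHS = 2, y in [5, 18]  -> 2 point(s)
Affine points: 23. Add the point at infinity: total = 24.

#E(F_23) = 24


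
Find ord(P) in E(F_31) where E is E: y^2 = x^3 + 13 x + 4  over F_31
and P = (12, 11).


Compute successive multiples of P until we hit O:
  1P = (12, 11)
  2P = (15, 3)
  3P = (18, 5)
  4P = (2, 10)
  5P = (26, 0)
  6P = (2, 21)
  7P = (18, 26)
  8P = (15, 28)
  ... (continuing to 10P)
  10P = O

ord(P) = 10


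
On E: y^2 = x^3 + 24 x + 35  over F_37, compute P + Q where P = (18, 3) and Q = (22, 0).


P != Q, so use the chord formula.
s = (y2 - y1) / (x2 - x1) = (34) / (4) mod 37 = 27
x3 = s^2 - x1 - x2 mod 37 = 27^2 - 18 - 22 = 23
y3 = s (x1 - x3) - y1 mod 37 = 27 * (18 - 23) - 3 = 10

P + Q = (23, 10)


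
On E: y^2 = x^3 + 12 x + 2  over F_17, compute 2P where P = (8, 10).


Doubling: s = (3 x1^2 + a) / (2 y1)
s = (3*8^2 + 12) / (2*10) mod 17 = 0
x3 = s^2 - 2 x1 mod 17 = 0^2 - 2*8 = 1
y3 = s (x1 - x3) - y1 mod 17 = 0 * (8 - 1) - 10 = 7

2P = (1, 7)


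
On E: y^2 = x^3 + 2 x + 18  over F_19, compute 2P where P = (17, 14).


k = 2 = 10_2 (binary, LSB first: 01)
Double-and-add from P = (17, 14):
  bit 0 = 0: acc unchanged = O
  bit 1 = 1: acc = O + (9, 9) = (9, 9)

2P = (9, 9)


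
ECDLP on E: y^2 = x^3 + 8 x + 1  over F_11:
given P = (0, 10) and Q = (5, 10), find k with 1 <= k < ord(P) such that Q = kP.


Enumerate multiples of P until we hit Q = (5, 10):
  1P = (0, 10)
  2P = (5, 10)
Match found at i = 2.

k = 2


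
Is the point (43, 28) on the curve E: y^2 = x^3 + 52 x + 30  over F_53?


Check whether y^2 = x^3 + 52 x + 30 (mod 53) for (x, y) = (43, 28).
LHS: y^2 = 28^2 mod 53 = 42
RHS: x^3 + 52 x + 30 = 43^3 + 52*43 + 30 mod 53 = 47
LHS != RHS

No, not on the curve


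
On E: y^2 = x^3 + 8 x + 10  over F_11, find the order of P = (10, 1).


Compute successive multiples of P until we hit O:
  1P = (10, 1)
  2P = (2, 10)
  3P = (8, 5)
  4P = (8, 6)
  5P = (2, 1)
  6P = (10, 10)
  7P = O

ord(P) = 7


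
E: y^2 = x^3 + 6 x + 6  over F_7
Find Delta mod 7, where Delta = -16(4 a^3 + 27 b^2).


4 a^3 + 27 b^2 = 4*6^3 + 27*6^2 = 864 + 972 = 1836
Delta = -16 * (1836) = -29376
Delta mod 7 = 3

Delta = 3 (mod 7)


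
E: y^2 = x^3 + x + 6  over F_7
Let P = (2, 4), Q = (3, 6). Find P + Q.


P != Q, so use the chord formula.
s = (y2 - y1) / (x2 - x1) = (2) / (1) mod 7 = 2
x3 = s^2 - x1 - x2 mod 7 = 2^2 - 2 - 3 = 6
y3 = s (x1 - x3) - y1 mod 7 = 2 * (2 - 6) - 4 = 2

P + Q = (6, 2)


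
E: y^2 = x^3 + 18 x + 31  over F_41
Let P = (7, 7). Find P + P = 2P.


Doubling: s = (3 x1^2 + a) / (2 y1)
s = (3*7^2 + 18) / (2*7) mod 41 = 3
x3 = s^2 - 2 x1 mod 41 = 3^2 - 2*7 = 36
y3 = s (x1 - x3) - y1 mod 41 = 3 * (7 - 36) - 7 = 29

2P = (36, 29)


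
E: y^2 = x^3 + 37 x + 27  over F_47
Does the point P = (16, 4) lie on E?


Check whether y^2 = x^3 + 37 x + 27 (mod 47) for (x, y) = (16, 4).
LHS: y^2 = 4^2 mod 47 = 16
RHS: x^3 + 37 x + 27 = 16^3 + 37*16 + 27 mod 47 = 15
LHS != RHS

No, not on the curve


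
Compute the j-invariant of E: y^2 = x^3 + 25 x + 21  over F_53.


Delta = -16(4 a^3 + 27 b^2) mod 53 = 27
-1728 * (4 a)^3 = -1728 * (4*25)^3 mod 53 = 22
j = 22 * 27^(-1) mod 53 = 44

j = 44 (mod 53)


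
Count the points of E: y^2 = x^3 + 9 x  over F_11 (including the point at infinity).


For each x in F_11, count y with y^2 = x^3 + 9 x + 0 mod 11:
  x = 0: RHS = 0, y in [0]  -> 1 point(s)
  x = 2: RHS = 4, y in [2, 9]  -> 2 point(s)
  x = 4: RHS = 1, y in [1, 10]  -> 2 point(s)
  x = 5: RHS = 5, y in [4, 7]  -> 2 point(s)
  x = 8: RHS = 1, y in [1, 10]  -> 2 point(s)
  x = 10: RHS = 1, y in [1, 10]  -> 2 point(s)
Affine points: 11. Add the point at infinity: total = 12.

#E(F_11) = 12


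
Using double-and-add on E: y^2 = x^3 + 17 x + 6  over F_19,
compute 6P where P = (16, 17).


k = 6 = 110_2 (binary, LSB first: 011)
Double-and-add from P = (16, 17):
  bit 0 = 0: acc unchanged = O
  bit 1 = 1: acc = O + (13, 7) = (13, 7)
  bit 2 = 1: acc = (13, 7) + (10, 13) = (0, 5)

6P = (0, 5)


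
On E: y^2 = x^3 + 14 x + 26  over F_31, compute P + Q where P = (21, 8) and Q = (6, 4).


P != Q, so use the chord formula.
s = (y2 - y1) / (x2 - x1) = (27) / (16) mod 31 = 23
x3 = s^2 - x1 - x2 mod 31 = 23^2 - 21 - 6 = 6
y3 = s (x1 - x3) - y1 mod 31 = 23 * (21 - 6) - 8 = 27

P + Q = (6, 27)


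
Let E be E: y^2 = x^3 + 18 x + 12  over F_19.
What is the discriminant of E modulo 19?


4 a^3 + 27 b^2 = 4*18^3 + 27*12^2 = 23328 + 3888 = 27216
Delta = -16 * (27216) = -435456
Delta mod 19 = 5

Delta = 5 (mod 19)


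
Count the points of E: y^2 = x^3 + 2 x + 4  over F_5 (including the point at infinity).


For each x in F_5, count y with y^2 = x^3 + 2 x + 4 mod 5:
  x = 0: RHS = 4, y in [2, 3]  -> 2 point(s)
  x = 2: RHS = 1, y in [1, 4]  -> 2 point(s)
  x = 4: RHS = 1, y in [1, 4]  -> 2 point(s)
Affine points: 6. Add the point at infinity: total = 7.

#E(F_5) = 7


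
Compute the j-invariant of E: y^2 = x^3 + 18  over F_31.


Delta = -16(4 a^3 + 27 b^2) mod 31 = 28
-1728 * (4 a)^3 = -1728 * (4*0)^3 mod 31 = 0
j = 0 * 28^(-1) mod 31 = 0

j = 0 (mod 31)


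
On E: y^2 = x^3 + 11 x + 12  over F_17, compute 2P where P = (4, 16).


k = 2 = 10_2 (binary, LSB first: 01)
Double-and-add from P = (4, 16):
  bit 0 = 0: acc unchanged = O
  bit 1 = 1: acc = O + (8, 0) = (8, 0)

2P = (8, 0)


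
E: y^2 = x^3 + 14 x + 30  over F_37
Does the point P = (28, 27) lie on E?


Check whether y^2 = x^3 + 14 x + 30 (mod 37) for (x, y) = (28, 27).
LHS: y^2 = 27^2 mod 37 = 26
RHS: x^3 + 14 x + 30 = 28^3 + 14*28 + 30 mod 37 = 26
LHS = RHS

Yes, on the curve


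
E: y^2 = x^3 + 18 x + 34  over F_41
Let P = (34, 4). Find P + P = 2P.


Doubling: s = (3 x1^2 + a) / (2 y1)
s = (3*34^2 + 18) / (2*4) mod 41 = 36
x3 = s^2 - 2 x1 mod 41 = 36^2 - 2*34 = 39
y3 = s (x1 - x3) - y1 mod 41 = 36 * (34 - 39) - 4 = 21

2P = (39, 21)


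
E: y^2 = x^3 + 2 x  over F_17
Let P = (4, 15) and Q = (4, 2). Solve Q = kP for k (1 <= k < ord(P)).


Enumerate multiples of P until we hit Q = (4, 2):
  1P = (4, 15)
  2P = (8, 1)
  3P = (13, 8)
  4P = (9, 4)
  5P = (0, 0)
  6P = (9, 13)
  7P = (13, 9)
  8P = (8, 16)
  9P = (4, 2)
Match found at i = 9.

k = 9


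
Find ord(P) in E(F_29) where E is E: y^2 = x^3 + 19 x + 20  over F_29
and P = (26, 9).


Compute successive multiples of P until we hit O:
  1P = (26, 9)
  2P = (0, 22)
  3P = (25, 5)
  4P = (23, 3)
  5P = (13, 17)
  6P = (12, 27)
  7P = (11, 9)
  8P = (21, 20)
  ... (continuing to 20P)
  20P = O

ord(P) = 20


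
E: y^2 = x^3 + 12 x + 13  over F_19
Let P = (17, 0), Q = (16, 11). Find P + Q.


P != Q, so use the chord formula.
s = (y2 - y1) / (x2 - x1) = (11) / (18) mod 19 = 8
x3 = s^2 - x1 - x2 mod 19 = 8^2 - 17 - 16 = 12
y3 = s (x1 - x3) - y1 mod 19 = 8 * (17 - 12) - 0 = 2

P + Q = (12, 2)


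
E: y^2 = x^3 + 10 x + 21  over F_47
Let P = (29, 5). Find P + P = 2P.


Doubling: s = (3 x1^2 + a) / (2 y1)
s = (3*29^2 + 10) / (2*5) mod 47 = 23
x3 = s^2 - 2 x1 mod 47 = 23^2 - 2*29 = 1
y3 = s (x1 - x3) - y1 mod 47 = 23 * (29 - 1) - 5 = 28

2P = (1, 28)


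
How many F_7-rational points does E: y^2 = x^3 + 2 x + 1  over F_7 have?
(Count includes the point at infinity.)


For each x in F_7, count y with y^2 = x^3 + 2 x + 1 mod 7:
  x = 0: RHS = 1, y in [1, 6]  -> 2 point(s)
  x = 1: RHS = 4, y in [2, 5]  -> 2 point(s)
Affine points: 4. Add the point at infinity: total = 5.

#E(F_7) = 5


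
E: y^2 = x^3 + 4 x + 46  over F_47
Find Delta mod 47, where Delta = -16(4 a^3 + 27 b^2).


4 a^3 + 27 b^2 = 4*4^3 + 27*46^2 = 256 + 57132 = 57388
Delta = -16 * (57388) = -918208
Delta mod 47 = 31

Delta = 31 (mod 47)


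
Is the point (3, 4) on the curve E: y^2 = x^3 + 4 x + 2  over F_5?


Check whether y^2 = x^3 + 4 x + 2 (mod 5) for (x, y) = (3, 4).
LHS: y^2 = 4^2 mod 5 = 1
RHS: x^3 + 4 x + 2 = 3^3 + 4*3 + 2 mod 5 = 1
LHS = RHS

Yes, on the curve


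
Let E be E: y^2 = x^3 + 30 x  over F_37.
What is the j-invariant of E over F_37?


Delta = -16(4 a^3 + 27 b^2) mod 37 = 11
-1728 * (4 a)^3 = -1728 * (4*30)^3 mod 37 = 27
j = 27 * 11^(-1) mod 37 = 26

j = 26 (mod 37)


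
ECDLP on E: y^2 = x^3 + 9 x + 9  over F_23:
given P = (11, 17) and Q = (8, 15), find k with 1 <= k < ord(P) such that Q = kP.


Enumerate multiples of P until we hit Q = (8, 15):
  1P = (11, 17)
  2P = (19, 1)
  3P = (20, 1)
  4P = (21, 11)
  5P = (7, 22)
  6P = (8, 8)
  7P = (13, 0)
  8P = (8, 15)
Match found at i = 8.

k = 8


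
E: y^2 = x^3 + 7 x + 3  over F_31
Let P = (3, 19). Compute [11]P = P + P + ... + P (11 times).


k = 11 = 1011_2 (binary, LSB first: 1101)
Double-and-add from P = (3, 19):
  bit 0 = 1: acc = O + (3, 19) = (3, 19)
  bit 1 = 1: acc = (3, 19) + (10, 9) = (27, 2)
  bit 2 = 0: acc unchanged = (27, 2)
  bit 3 = 1: acc = (27, 2) + (18, 3) = (4, 23)

11P = (4, 23)


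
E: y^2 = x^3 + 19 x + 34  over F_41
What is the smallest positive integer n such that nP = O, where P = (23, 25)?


Compute successive multiples of P until we hit O:
  1P = (23, 25)
  2P = (28, 3)
  3P = (11, 37)
  4P = (8, 1)
  5P = (6, 35)
  6P = (21, 10)
  7P = (2, 30)
  8P = (34, 3)
  ... (continuing to 51P)
  51P = O

ord(P) = 51


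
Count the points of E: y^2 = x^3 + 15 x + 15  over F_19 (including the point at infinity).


For each x in F_19, count y with y^2 = x^3 + 15 x + 15 mod 19:
  x = 3: RHS = 11, y in [7, 12]  -> 2 point(s)
  x = 4: RHS = 6, y in [5, 14]  -> 2 point(s)
  x = 5: RHS = 6, y in [5, 14]  -> 2 point(s)
  x = 6: RHS = 17, y in [6, 13]  -> 2 point(s)
  x = 7: RHS = 7, y in [8, 11]  -> 2 point(s)
  x = 8: RHS = 1, y in [1, 18]  -> 2 point(s)
  x = 9: RHS = 5, y in [9, 10]  -> 2 point(s)
  x = 10: RHS = 6, y in [5, 14]  -> 2 point(s)
  x = 12: RHS = 4, y in [2, 17]  -> 2 point(s)
  x = 14: RHS = 5, y in [9, 10]  -> 2 point(s)
  x = 15: RHS = 5, y in [9, 10]  -> 2 point(s)
  x = 16: RHS = 0, y in [0]  -> 1 point(s)
Affine points: 23. Add the point at infinity: total = 24.

#E(F_19) = 24


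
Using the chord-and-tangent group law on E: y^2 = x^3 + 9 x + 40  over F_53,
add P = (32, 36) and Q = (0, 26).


P != Q, so use the chord formula.
s = (y2 - y1) / (x2 - x1) = (43) / (21) mod 53 = 50
x3 = s^2 - x1 - x2 mod 53 = 50^2 - 32 - 0 = 30
y3 = s (x1 - x3) - y1 mod 53 = 50 * (32 - 30) - 36 = 11

P + Q = (30, 11)


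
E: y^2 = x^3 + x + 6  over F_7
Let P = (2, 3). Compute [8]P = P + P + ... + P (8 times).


k = 8 = 1000_2 (binary, LSB first: 0001)
Double-and-add from P = (2, 3):
  bit 0 = 0: acc unchanged = O
  bit 1 = 0: acc unchanged = O
  bit 2 = 0: acc unchanged = O
  bit 3 = 1: acc = O + (3, 6) = (3, 6)

8P = (3, 6)


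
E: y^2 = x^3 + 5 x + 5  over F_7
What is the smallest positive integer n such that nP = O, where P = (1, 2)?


Compute successive multiples of P until we hit O:
  1P = (1, 2)
  2P = (2, 3)
  3P = (5, 1)
  4P = (5, 6)
  5P = (2, 4)
  6P = (1, 5)
  7P = O

ord(P) = 7


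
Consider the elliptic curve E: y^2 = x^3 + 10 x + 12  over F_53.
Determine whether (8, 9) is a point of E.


Check whether y^2 = x^3 + 10 x + 12 (mod 53) for (x, y) = (8, 9).
LHS: y^2 = 9^2 mod 53 = 28
RHS: x^3 + 10 x + 12 = 8^3 + 10*8 + 12 mod 53 = 21
LHS != RHS

No, not on the curve


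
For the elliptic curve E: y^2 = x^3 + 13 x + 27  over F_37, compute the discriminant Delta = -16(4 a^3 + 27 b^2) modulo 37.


4 a^3 + 27 b^2 = 4*13^3 + 27*27^2 = 8788 + 19683 = 28471
Delta = -16 * (28471) = -455536
Delta mod 37 = 8

Delta = 8 (mod 37)


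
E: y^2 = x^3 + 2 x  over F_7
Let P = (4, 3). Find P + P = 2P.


Doubling: s = (3 x1^2 + a) / (2 y1)
s = (3*4^2 + 2) / (2*3) mod 7 = 6
x3 = s^2 - 2 x1 mod 7 = 6^2 - 2*4 = 0
y3 = s (x1 - x3) - y1 mod 7 = 6 * (4 - 0) - 3 = 0

2P = (0, 0)


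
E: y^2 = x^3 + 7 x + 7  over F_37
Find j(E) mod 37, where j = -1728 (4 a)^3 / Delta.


Delta = -16(4 a^3 + 27 b^2) mod 37 = 22
-1728 * (4 a)^3 = -1728 * (4*7)^3 mod 37 = 10
j = 10 * 22^(-1) mod 37 = 24

j = 24 (mod 37)


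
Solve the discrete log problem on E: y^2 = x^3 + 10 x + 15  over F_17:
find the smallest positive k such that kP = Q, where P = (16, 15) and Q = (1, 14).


Enumerate multiples of P until we hit Q = (1, 14):
  1P = (16, 15)
  2P = (3, 15)
  3P = (15, 2)
  4P = (2, 14)
  5P = (1, 14)
Match found at i = 5.

k = 5


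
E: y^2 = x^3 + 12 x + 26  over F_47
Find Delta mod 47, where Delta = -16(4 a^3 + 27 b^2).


4 a^3 + 27 b^2 = 4*12^3 + 27*26^2 = 6912 + 18252 = 25164
Delta = -16 * (25164) = -402624
Delta mod 47 = 25

Delta = 25 (mod 47)


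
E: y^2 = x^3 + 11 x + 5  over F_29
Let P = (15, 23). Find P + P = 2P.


Doubling: s = (3 x1^2 + a) / (2 y1)
s = (3*15^2 + 11) / (2*23) mod 29 = 25
x3 = s^2 - 2 x1 mod 29 = 25^2 - 2*15 = 15
y3 = s (x1 - x3) - y1 mod 29 = 25 * (15 - 15) - 23 = 6

2P = (15, 6)


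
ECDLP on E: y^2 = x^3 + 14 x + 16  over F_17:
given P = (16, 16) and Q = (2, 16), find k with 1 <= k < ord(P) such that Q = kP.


Enumerate multiples of P until we hit Q = (2, 16):
  1P = (16, 16)
  2P = (2, 1)
  3P = (7, 7)
  4P = (12, 5)
  5P = (4, 0)
  6P = (12, 12)
  7P = (7, 10)
  8P = (2, 16)
Match found at i = 8.

k = 8


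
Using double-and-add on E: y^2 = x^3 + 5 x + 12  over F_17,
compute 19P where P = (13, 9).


k = 19 = 10011_2 (binary, LSB first: 11001)
Double-and-add from P = (13, 9):
  bit 0 = 1: acc = O + (13, 9) = (13, 9)
  bit 1 = 1: acc = (13, 9) + (12, 10) = (10, 5)
  bit 2 = 0: acc unchanged = (10, 5)
  bit 3 = 0: acc unchanged = (10, 5)
  bit 4 = 1: acc = (10, 5) + (14, 15) = (12, 7)

19P = (12, 7)


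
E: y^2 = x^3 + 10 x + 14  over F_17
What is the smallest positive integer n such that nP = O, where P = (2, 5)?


Compute successive multiples of P until we hit O:
  1P = (2, 5)
  2P = (9, 0)
  3P = (2, 12)
  4P = O

ord(P) = 4


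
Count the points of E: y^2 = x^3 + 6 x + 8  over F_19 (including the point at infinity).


For each x in F_19, count y with y^2 = x^3 + 6 x + 8 mod 19:
  x = 2: RHS = 9, y in [3, 16]  -> 2 point(s)
  x = 4: RHS = 1, y in [1, 18]  -> 2 point(s)
  x = 5: RHS = 11, y in [7, 12]  -> 2 point(s)
  x = 8: RHS = 17, y in [6, 13]  -> 2 point(s)
  x = 10: RHS = 4, y in [2, 17]  -> 2 point(s)
  x = 14: RHS = 5, y in [9, 10]  -> 2 point(s)
  x = 16: RHS = 1, y in [1, 18]  -> 2 point(s)
  x = 17: RHS = 7, y in [8, 11]  -> 2 point(s)
  x = 18: RHS = 1, y in [1, 18]  -> 2 point(s)
Affine points: 18. Add the point at infinity: total = 19.

#E(F_19) = 19


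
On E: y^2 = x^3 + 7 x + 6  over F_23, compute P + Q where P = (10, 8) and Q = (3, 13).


P != Q, so use the chord formula.
s = (y2 - y1) / (x2 - x1) = (5) / (16) mod 23 = 19
x3 = s^2 - x1 - x2 mod 23 = 19^2 - 10 - 3 = 3
y3 = s (x1 - x3) - y1 mod 23 = 19 * (10 - 3) - 8 = 10

P + Q = (3, 10)


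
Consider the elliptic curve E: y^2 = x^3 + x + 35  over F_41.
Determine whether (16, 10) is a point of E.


Check whether y^2 = x^3 + 1 x + 35 (mod 41) for (x, y) = (16, 10).
LHS: y^2 = 10^2 mod 41 = 18
RHS: x^3 + 1 x + 35 = 16^3 + 1*16 + 35 mod 41 = 6
LHS != RHS

No, not on the curve


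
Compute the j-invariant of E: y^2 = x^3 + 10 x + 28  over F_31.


Delta = -16(4 a^3 + 27 b^2) mod 31 = 2
-1728 * (4 a)^3 = -1728 * (4*10)^3 mod 31 = 4
j = 4 * 2^(-1) mod 31 = 2

j = 2 (mod 31)


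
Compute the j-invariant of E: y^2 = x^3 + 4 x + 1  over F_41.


Delta = -16(4 a^3 + 27 b^2) mod 41 = 23
-1728 * (4 a)^3 = -1728 * (4*4)^3 mod 41 = 24
j = 24 * 23^(-1) mod 41 = 26

j = 26 (mod 41)


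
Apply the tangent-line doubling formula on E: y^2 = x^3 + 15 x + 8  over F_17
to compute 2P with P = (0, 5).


Doubling: s = (3 x1^2 + a) / (2 y1)
s = (3*0^2 + 15) / (2*5) mod 17 = 10
x3 = s^2 - 2 x1 mod 17 = 10^2 - 2*0 = 15
y3 = s (x1 - x3) - y1 mod 17 = 10 * (0 - 15) - 5 = 15

2P = (15, 15)


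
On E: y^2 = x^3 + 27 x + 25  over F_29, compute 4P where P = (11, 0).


k = 4 = 100_2 (binary, LSB first: 001)
Double-and-add from P = (11, 0):
  bit 0 = 0: acc unchanged = O
  bit 1 = 0: acc unchanged = O
  bit 2 = 1: acc = O + O = O

4P = O


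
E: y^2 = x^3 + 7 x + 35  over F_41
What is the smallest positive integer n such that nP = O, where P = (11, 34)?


Compute successive multiples of P until we hit O:
  1P = (11, 34)
  2P = (28, 17)
  3P = (3, 40)
  4P = (25, 38)
  5P = (26, 32)
  6P = (37, 5)
  7P = (33, 0)
  8P = (37, 36)
  ... (continuing to 14P)
  14P = O

ord(P) = 14


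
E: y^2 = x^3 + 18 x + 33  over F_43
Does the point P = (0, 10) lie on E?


Check whether y^2 = x^3 + 18 x + 33 (mod 43) for (x, y) = (0, 10).
LHS: y^2 = 10^2 mod 43 = 14
RHS: x^3 + 18 x + 33 = 0^3 + 18*0 + 33 mod 43 = 33
LHS != RHS

No, not on the curve


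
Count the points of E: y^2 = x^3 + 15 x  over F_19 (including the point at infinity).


For each x in F_19, count y with y^2 = x^3 + 15 x + 0 mod 19:
  x = 0: RHS = 0, y in [0]  -> 1 point(s)
  x = 1: RHS = 16, y in [4, 15]  -> 2 point(s)
  x = 2: RHS = 0, y in [0]  -> 1 point(s)
  x = 7: RHS = 11, y in [7, 12]  -> 2 point(s)
  x = 8: RHS = 5, y in [9, 10]  -> 2 point(s)
  x = 9: RHS = 9, y in [3, 16]  -> 2 point(s)
  x = 13: RHS = 17, y in [6, 13]  -> 2 point(s)
  x = 14: RHS = 9, y in [3, 16]  -> 2 point(s)
  x = 15: RHS = 9, y in [3, 16]  -> 2 point(s)
  x = 16: RHS = 4, y in [2, 17]  -> 2 point(s)
  x = 17: RHS = 0, y in [0]  -> 1 point(s)
Affine points: 19. Add the point at infinity: total = 20.

#E(F_19) = 20


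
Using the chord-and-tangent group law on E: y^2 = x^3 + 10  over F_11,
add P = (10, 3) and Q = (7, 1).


P != Q, so use the chord formula.
s = (y2 - y1) / (x2 - x1) = (9) / (8) mod 11 = 8
x3 = s^2 - x1 - x2 mod 11 = 8^2 - 10 - 7 = 3
y3 = s (x1 - x3) - y1 mod 11 = 8 * (10 - 3) - 3 = 9

P + Q = (3, 9)


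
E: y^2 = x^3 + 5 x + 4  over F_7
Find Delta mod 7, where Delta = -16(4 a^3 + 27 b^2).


4 a^3 + 27 b^2 = 4*5^3 + 27*4^2 = 500 + 432 = 932
Delta = -16 * (932) = -14912
Delta mod 7 = 5

Delta = 5 (mod 7)


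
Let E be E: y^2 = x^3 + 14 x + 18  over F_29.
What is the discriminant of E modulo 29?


4 a^3 + 27 b^2 = 4*14^3 + 27*18^2 = 10976 + 8748 = 19724
Delta = -16 * (19724) = -315584
Delta mod 29 = 23

Delta = 23 (mod 29)


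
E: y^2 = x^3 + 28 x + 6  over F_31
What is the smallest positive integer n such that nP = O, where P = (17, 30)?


Compute successive multiples of P until we hit O:
  1P = (17, 30)
  2P = (1, 2)
  3P = (18, 7)
  4P = (29, 29)
  5P = (30, 15)
  6P = (20, 14)
  7P = (19, 22)
  8P = (11, 8)
  ... (continuing to 41P)
  41P = O

ord(P) = 41


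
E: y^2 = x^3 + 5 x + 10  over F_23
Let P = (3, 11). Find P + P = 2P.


Doubling: s = (3 x1^2 + a) / (2 y1)
s = (3*3^2 + 5) / (2*11) mod 23 = 14
x3 = s^2 - 2 x1 mod 23 = 14^2 - 2*3 = 6
y3 = s (x1 - x3) - y1 mod 23 = 14 * (3 - 6) - 11 = 16

2P = (6, 16)


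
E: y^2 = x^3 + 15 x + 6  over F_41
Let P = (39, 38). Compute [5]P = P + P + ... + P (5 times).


k = 5 = 101_2 (binary, LSB first: 101)
Double-and-add from P = (39, 38):
  bit 0 = 1: acc = O + (39, 38) = (39, 38)
  bit 1 = 0: acc unchanged = (39, 38)
  bit 2 = 1: acc = (39, 38) + (38, 4) = (13, 26)

5P = (13, 26)


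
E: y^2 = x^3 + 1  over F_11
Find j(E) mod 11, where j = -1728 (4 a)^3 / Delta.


Delta = -16(4 a^3 + 27 b^2) mod 11 = 8
-1728 * (4 a)^3 = -1728 * (4*0)^3 mod 11 = 0
j = 0 * 8^(-1) mod 11 = 0

j = 0 (mod 11)


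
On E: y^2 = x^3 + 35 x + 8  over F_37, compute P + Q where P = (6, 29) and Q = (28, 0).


P != Q, so use the chord formula.
s = (y2 - y1) / (x2 - x1) = (8) / (22) mod 37 = 34
x3 = s^2 - x1 - x2 mod 37 = 34^2 - 6 - 28 = 12
y3 = s (x1 - x3) - y1 mod 37 = 34 * (6 - 12) - 29 = 26

P + Q = (12, 26)


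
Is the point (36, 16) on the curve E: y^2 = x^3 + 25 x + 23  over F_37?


Check whether y^2 = x^3 + 25 x + 23 (mod 37) for (x, y) = (36, 16).
LHS: y^2 = 16^2 mod 37 = 34
RHS: x^3 + 25 x + 23 = 36^3 + 25*36 + 23 mod 37 = 34
LHS = RHS

Yes, on the curve


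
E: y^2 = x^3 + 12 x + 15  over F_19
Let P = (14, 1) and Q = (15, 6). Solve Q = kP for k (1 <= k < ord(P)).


Enumerate multiples of P until we hit Q = (15, 6):
  1P = (14, 1)
  2P = (7, 9)
  3P = (9, 15)
  4P = (16, 16)
  5P = (12, 14)
  6P = (2, 16)
  7P = (1, 16)
  8P = (15, 6)
Match found at i = 8.

k = 8


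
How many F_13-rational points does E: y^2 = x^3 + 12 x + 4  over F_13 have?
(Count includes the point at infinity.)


For each x in F_13, count y with y^2 = x^3 + 12 x + 4 mod 13:
  x = 0: RHS = 4, y in [2, 11]  -> 2 point(s)
  x = 1: RHS = 4, y in [2, 11]  -> 2 point(s)
  x = 2: RHS = 10, y in [6, 7]  -> 2 point(s)
  x = 4: RHS = 12, y in [5, 8]  -> 2 point(s)
  x = 8: RHS = 1, y in [1, 12]  -> 2 point(s)
  x = 9: RHS = 9, y in [3, 10]  -> 2 point(s)
  x = 12: RHS = 4, y in [2, 11]  -> 2 point(s)
Affine points: 14. Add the point at infinity: total = 15.

#E(F_13) = 15


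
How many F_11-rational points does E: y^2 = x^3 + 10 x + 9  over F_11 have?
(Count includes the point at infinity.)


For each x in F_11, count y with y^2 = x^3 + 10 x + 9 mod 11:
  x = 0: RHS = 9, y in [3, 8]  -> 2 point(s)
  x = 1: RHS = 9, y in [3, 8]  -> 2 point(s)
  x = 2: RHS = 4, y in [2, 9]  -> 2 point(s)
  x = 3: RHS = 0, y in [0]  -> 1 point(s)
  x = 4: RHS = 3, y in [5, 6]  -> 2 point(s)
  x = 7: RHS = 4, y in [2, 9]  -> 2 point(s)
  x = 9: RHS = 3, y in [5, 6]  -> 2 point(s)
  x = 10: RHS = 9, y in [3, 8]  -> 2 point(s)
Affine points: 15. Add the point at infinity: total = 16.

#E(F_11) = 16


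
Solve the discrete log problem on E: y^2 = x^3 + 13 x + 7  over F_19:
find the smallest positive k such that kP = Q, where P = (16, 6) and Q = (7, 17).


Enumerate multiples of P until we hit Q = (7, 17):
  1P = (16, 6)
  2P = (15, 10)
  3P = (4, 3)
  4P = (5, 11)
  5P = (7, 2)
  6P = (3, 4)
  7P = (17, 7)
  8P = (6, 4)
  9P = (13, 6)
  10P = (9, 13)
  11P = (14, 11)
  12P = (0, 11)
  13P = (10, 4)
  14P = (10, 15)
  15P = (0, 8)
  16P = (14, 8)
  17P = (9, 6)
  18P = (13, 13)
  19P = (6, 15)
  20P = (17, 12)
  21P = (3, 15)
  22P = (7, 17)
Match found at i = 22.

k = 22


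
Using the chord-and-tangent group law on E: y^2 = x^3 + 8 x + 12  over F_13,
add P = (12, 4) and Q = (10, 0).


P != Q, so use the chord formula.
s = (y2 - y1) / (x2 - x1) = (9) / (11) mod 13 = 2
x3 = s^2 - x1 - x2 mod 13 = 2^2 - 12 - 10 = 8
y3 = s (x1 - x3) - y1 mod 13 = 2 * (12 - 8) - 4 = 4

P + Q = (8, 4)


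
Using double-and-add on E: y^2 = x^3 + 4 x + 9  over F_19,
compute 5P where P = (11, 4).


k = 5 = 101_2 (binary, LSB first: 101)
Double-and-add from P = (11, 4):
  bit 0 = 1: acc = O + (11, 4) = (11, 4)
  bit 1 = 0: acc unchanged = (11, 4)
  bit 2 = 1: acc = (11, 4) + (18, 2) = (18, 17)

5P = (18, 17)


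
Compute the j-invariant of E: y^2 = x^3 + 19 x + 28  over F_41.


Delta = -16(4 a^3 + 27 b^2) mod 41 = 24
-1728 * (4 a)^3 = -1728 * (4*19)^3 mod 41 = 25
j = 25 * 24^(-1) mod 41 = 13

j = 13 (mod 41)


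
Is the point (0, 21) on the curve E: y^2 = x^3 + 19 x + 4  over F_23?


Check whether y^2 = x^3 + 19 x + 4 (mod 23) for (x, y) = (0, 21).
LHS: y^2 = 21^2 mod 23 = 4
RHS: x^3 + 19 x + 4 = 0^3 + 19*0 + 4 mod 23 = 4
LHS = RHS

Yes, on the curve


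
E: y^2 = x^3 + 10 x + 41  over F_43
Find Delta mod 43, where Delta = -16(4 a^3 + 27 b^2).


4 a^3 + 27 b^2 = 4*10^3 + 27*41^2 = 4000 + 45387 = 49387
Delta = -16 * (49387) = -790192
Delta mod 43 = 19

Delta = 19 (mod 43)


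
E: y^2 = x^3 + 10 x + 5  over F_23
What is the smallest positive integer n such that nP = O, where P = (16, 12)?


Compute successive multiples of P until we hit O:
  1P = (16, 12)
  2P = (7, 21)
  3P = (1, 19)
  4P = (10, 22)
  5P = (10, 1)
  6P = (1, 4)
  7P = (7, 2)
  8P = (16, 11)
  ... (continuing to 9P)
  9P = O

ord(P) = 9


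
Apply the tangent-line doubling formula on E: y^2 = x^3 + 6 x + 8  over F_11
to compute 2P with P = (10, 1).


Doubling: s = (3 x1^2 + a) / (2 y1)
s = (3*10^2 + 6) / (2*1) mod 11 = 10
x3 = s^2 - 2 x1 mod 11 = 10^2 - 2*10 = 3
y3 = s (x1 - x3) - y1 mod 11 = 10 * (10 - 3) - 1 = 3

2P = (3, 3)


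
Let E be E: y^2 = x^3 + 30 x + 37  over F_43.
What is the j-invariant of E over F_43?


Delta = -16(4 a^3 + 27 b^2) mod 43 = 12
-1728 * (4 a)^3 = -1728 * (4*30)^3 mod 43 = 27
j = 27 * 12^(-1) mod 43 = 13

j = 13 (mod 43)


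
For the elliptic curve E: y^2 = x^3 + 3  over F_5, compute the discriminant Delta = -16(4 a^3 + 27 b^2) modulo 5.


4 a^3 + 27 b^2 = 4*0^3 + 27*3^2 = 0 + 243 = 243
Delta = -16 * (243) = -3888
Delta mod 5 = 2

Delta = 2 (mod 5)


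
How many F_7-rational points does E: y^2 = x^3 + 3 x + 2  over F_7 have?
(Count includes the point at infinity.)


For each x in F_7, count y with y^2 = x^3 + 3 x + 2 mod 7:
  x = 0: RHS = 2, y in [3, 4]  -> 2 point(s)
  x = 2: RHS = 2, y in [3, 4]  -> 2 point(s)
  x = 4: RHS = 1, y in [1, 6]  -> 2 point(s)
  x = 5: RHS = 2, y in [3, 4]  -> 2 point(s)
Affine points: 8. Add the point at infinity: total = 9.

#E(F_7) = 9


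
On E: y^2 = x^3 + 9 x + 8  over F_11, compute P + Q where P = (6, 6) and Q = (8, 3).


P != Q, so use the chord formula.
s = (y2 - y1) / (x2 - x1) = (8) / (2) mod 11 = 4
x3 = s^2 - x1 - x2 mod 11 = 4^2 - 6 - 8 = 2
y3 = s (x1 - x3) - y1 mod 11 = 4 * (6 - 2) - 6 = 10

P + Q = (2, 10)


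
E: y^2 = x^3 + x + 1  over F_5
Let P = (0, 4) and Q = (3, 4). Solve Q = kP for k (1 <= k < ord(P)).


Enumerate multiples of P until we hit Q = (3, 4):
  1P = (0, 4)
  2P = (4, 3)
  3P = (2, 4)
  4P = (3, 1)
  5P = (3, 4)
Match found at i = 5.

k = 5


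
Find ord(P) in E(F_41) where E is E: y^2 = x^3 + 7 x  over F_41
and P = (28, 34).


Compute successive multiples of P until we hit O:
  1P = (28, 34)
  2P = (36, 2)
  3P = (34, 31)
  4P = (10, 39)
  5P = (7, 8)
  6P = (4, 25)
  7P = (29, 22)
  8P = (5, 18)
  ... (continuing to 34P)
  34P = O

ord(P) = 34


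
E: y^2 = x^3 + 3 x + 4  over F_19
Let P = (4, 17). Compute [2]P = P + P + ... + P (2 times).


k = 2 = 10_2 (binary, LSB first: 01)
Double-and-add from P = (4, 17):
  bit 0 = 0: acc unchanged = O
  bit 1 = 1: acc = O + (18, 0) = (18, 0)

2P = (18, 0)


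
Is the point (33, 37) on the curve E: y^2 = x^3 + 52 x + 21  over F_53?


Check whether y^2 = x^3 + 52 x + 21 (mod 53) for (x, y) = (33, 37).
LHS: y^2 = 37^2 mod 53 = 44
RHS: x^3 + 52 x + 21 = 33^3 + 52*33 + 21 mod 53 = 44
LHS = RHS

Yes, on the curve


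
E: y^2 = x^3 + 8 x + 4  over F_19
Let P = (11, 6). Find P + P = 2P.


Doubling: s = (3 x1^2 + a) / (2 y1)
s = (3*11^2 + 8) / (2*6) mod 19 = 4
x3 = s^2 - 2 x1 mod 19 = 4^2 - 2*11 = 13
y3 = s (x1 - x3) - y1 mod 19 = 4 * (11 - 13) - 6 = 5

2P = (13, 5)


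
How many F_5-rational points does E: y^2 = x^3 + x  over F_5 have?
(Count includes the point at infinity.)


For each x in F_5, count y with y^2 = x^3 + 1 x + 0 mod 5:
  x = 0: RHS = 0, y in [0]  -> 1 point(s)
  x = 2: RHS = 0, y in [0]  -> 1 point(s)
  x = 3: RHS = 0, y in [0]  -> 1 point(s)
Affine points: 3. Add the point at infinity: total = 4.

#E(F_5) = 4


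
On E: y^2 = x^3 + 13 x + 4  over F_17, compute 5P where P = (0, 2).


k = 5 = 101_2 (binary, LSB first: 101)
Double-and-add from P = (0, 2):
  bit 0 = 1: acc = O + (0, 2) = (0, 2)
  bit 1 = 0: acc unchanged = (0, 2)
  bit 2 = 1: acc = (0, 2) + (11, 13) = (7, 8)

5P = (7, 8)


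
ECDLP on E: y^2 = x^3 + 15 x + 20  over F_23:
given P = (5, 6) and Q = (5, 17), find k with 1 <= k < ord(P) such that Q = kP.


Enumerate multiples of P until we hit Q = (5, 17):
  1P = (5, 6)
  2P = (6, 21)
  3P = (7, 10)
  4P = (15, 20)
  5P = (16, 20)
  6P = (4, 12)
  7P = (4, 11)
  8P = (16, 3)
  9P = (15, 3)
  10P = (7, 13)
  11P = (6, 2)
  12P = (5, 17)
Match found at i = 12.

k = 12


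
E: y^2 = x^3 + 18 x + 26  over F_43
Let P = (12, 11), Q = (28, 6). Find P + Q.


P != Q, so use the chord formula.
s = (y2 - y1) / (x2 - x1) = (38) / (16) mod 43 = 40
x3 = s^2 - x1 - x2 mod 43 = 40^2 - 12 - 28 = 12
y3 = s (x1 - x3) - y1 mod 43 = 40 * (12 - 12) - 11 = 32

P + Q = (12, 32)


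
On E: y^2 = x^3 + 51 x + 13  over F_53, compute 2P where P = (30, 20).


Doubling: s = (3 x1^2 + a) / (2 y1)
s = (3*30^2 + 51) / (2*20) mod 53 = 33
x3 = s^2 - 2 x1 mod 53 = 33^2 - 2*30 = 22
y3 = s (x1 - x3) - y1 mod 53 = 33 * (30 - 22) - 20 = 32

2P = (22, 32)


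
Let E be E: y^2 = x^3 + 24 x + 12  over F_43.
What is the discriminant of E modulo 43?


4 a^3 + 27 b^2 = 4*24^3 + 27*12^2 = 55296 + 3888 = 59184
Delta = -16 * (59184) = -946944
Delta mod 43 = 2

Delta = 2 (mod 43)


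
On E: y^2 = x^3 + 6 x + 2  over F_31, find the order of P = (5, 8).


Compute successive multiples of P until we hit O:
  1P = (5, 8)
  2P = (8, 2)
  3P = (22, 26)
  4P = (24, 12)
  5P = (9, 14)
  6P = (27, 21)
  7P = (3, 27)
  8P = (28, 9)
  ... (continuing to 20P)
  20P = O

ord(P) = 20


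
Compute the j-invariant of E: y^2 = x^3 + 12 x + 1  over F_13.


Delta = -16(4 a^3 + 27 b^2) mod 13 = 9
-1728 * (4 a)^3 = -1728 * (4*12)^3 mod 13 = 1
j = 1 * 9^(-1) mod 13 = 3

j = 3 (mod 13)


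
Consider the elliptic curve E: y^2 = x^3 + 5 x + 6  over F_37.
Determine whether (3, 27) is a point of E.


Check whether y^2 = x^3 + 5 x + 6 (mod 37) for (x, y) = (3, 27).
LHS: y^2 = 27^2 mod 37 = 26
RHS: x^3 + 5 x + 6 = 3^3 + 5*3 + 6 mod 37 = 11
LHS != RHS

No, not on the curve


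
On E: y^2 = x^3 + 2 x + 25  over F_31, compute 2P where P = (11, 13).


Doubling: s = (3 x1^2 + a) / (2 y1)
s = (3*11^2 + 2) / (2*13) mod 31 = 20
x3 = s^2 - 2 x1 mod 31 = 20^2 - 2*11 = 6
y3 = s (x1 - x3) - y1 mod 31 = 20 * (11 - 6) - 13 = 25

2P = (6, 25)


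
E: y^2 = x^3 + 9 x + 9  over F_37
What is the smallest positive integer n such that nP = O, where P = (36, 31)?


Compute successive multiples of P until we hit O:
  1P = (36, 31)
  2P = (3, 10)
  3P = (14, 20)
  4P = (15, 35)
  5P = (30, 26)
  6P = (20, 7)
  7P = (11, 25)
  8P = (18, 34)
  ... (continuing to 29P)
  29P = O

ord(P) = 29


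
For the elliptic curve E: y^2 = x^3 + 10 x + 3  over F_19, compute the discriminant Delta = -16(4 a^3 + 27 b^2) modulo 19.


4 a^3 + 27 b^2 = 4*10^3 + 27*3^2 = 4000 + 243 = 4243
Delta = -16 * (4243) = -67888
Delta mod 19 = 18

Delta = 18 (mod 19)


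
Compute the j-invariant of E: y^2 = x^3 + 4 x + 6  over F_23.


Delta = -16(4 a^3 + 27 b^2) mod 23 = 17
-1728 * (4 a)^3 = -1728 * (4*4)^3 mod 23 = 17
j = 17 * 17^(-1) mod 23 = 1

j = 1 (mod 23)


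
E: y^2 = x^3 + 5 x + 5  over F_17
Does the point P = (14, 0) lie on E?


Check whether y^2 = x^3 + 5 x + 5 (mod 17) for (x, y) = (14, 0).
LHS: y^2 = 0^2 mod 17 = 0
RHS: x^3 + 5 x + 5 = 14^3 + 5*14 + 5 mod 17 = 14
LHS != RHS

No, not on the curve


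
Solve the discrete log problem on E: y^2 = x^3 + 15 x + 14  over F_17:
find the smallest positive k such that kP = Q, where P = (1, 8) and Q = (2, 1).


Enumerate multiples of P until we hit Q = (2, 1):
  1P = (1, 8)
  2P = (16, 7)
  3P = (13, 3)
  4P = (4, 6)
  5P = (3, 16)
  6P = (12, 16)
  7P = (2, 16)
  8P = (10, 5)
  9P = (8, 0)
  10P = (10, 12)
  11P = (2, 1)
Match found at i = 11.

k = 11


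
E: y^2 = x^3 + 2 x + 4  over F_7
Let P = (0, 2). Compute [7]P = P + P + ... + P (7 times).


k = 7 = 111_2 (binary, LSB first: 111)
Double-and-add from P = (0, 2):
  bit 0 = 1: acc = O + (0, 2) = (0, 2)
  bit 1 = 1: acc = (0, 2) + (2, 4) = (6, 6)
  bit 2 = 1: acc = (6, 6) + (3, 3) = (6, 1)

7P = (6, 1)


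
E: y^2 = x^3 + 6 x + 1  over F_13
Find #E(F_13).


For each x in F_13, count y with y^2 = x^3 + 6 x + 1 mod 13:
  x = 0: RHS = 1, y in [1, 12]  -> 2 point(s)
  x = 5: RHS = 0, y in [0]  -> 1 point(s)
  x = 7: RHS = 9, y in [3, 10]  -> 2 point(s)
  x = 9: RHS = 4, y in [2, 11]  -> 2 point(s)
Affine points: 7. Add the point at infinity: total = 8.

#E(F_13) = 8


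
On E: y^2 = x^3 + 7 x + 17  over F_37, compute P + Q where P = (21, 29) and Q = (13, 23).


P != Q, so use the chord formula.
s = (y2 - y1) / (x2 - x1) = (31) / (29) mod 37 = 10
x3 = s^2 - x1 - x2 mod 37 = 10^2 - 21 - 13 = 29
y3 = s (x1 - x3) - y1 mod 37 = 10 * (21 - 29) - 29 = 2

P + Q = (29, 2)


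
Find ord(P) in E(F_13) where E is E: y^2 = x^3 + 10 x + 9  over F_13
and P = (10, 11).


Compute successive multiples of P until we hit O:
  1P = (10, 11)
  2P = (3, 12)
  3P = (4, 3)
  4P = (8, 9)
  5P = (9, 3)
  6P = (6, 8)
  7P = (0, 3)
  8P = (0, 10)
  ... (continuing to 15P)
  15P = O

ord(P) = 15


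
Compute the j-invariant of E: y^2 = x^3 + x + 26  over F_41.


Delta = -16(4 a^3 + 27 b^2) mod 41 = 29
-1728 * (4 a)^3 = -1728 * (4*1)^3 mod 41 = 26
j = 26 * 29^(-1) mod 41 = 32

j = 32 (mod 41)


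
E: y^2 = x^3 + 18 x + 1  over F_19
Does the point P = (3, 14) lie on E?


Check whether y^2 = x^3 + 18 x + 1 (mod 19) for (x, y) = (3, 14).
LHS: y^2 = 14^2 mod 19 = 6
RHS: x^3 + 18 x + 1 = 3^3 + 18*3 + 1 mod 19 = 6
LHS = RHS

Yes, on the curve


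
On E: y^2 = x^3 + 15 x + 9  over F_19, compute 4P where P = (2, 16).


k = 4 = 100_2 (binary, LSB first: 001)
Double-and-add from P = (2, 16):
  bit 0 = 0: acc unchanged = O
  bit 1 = 0: acc unchanged = O
  bit 2 = 1: acc = O + (2, 16) = (2, 16)

4P = (2, 16)


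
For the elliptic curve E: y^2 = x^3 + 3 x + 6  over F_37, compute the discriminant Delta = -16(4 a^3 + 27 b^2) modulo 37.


4 a^3 + 27 b^2 = 4*3^3 + 27*6^2 = 108 + 972 = 1080
Delta = -16 * (1080) = -17280
Delta mod 37 = 36

Delta = 36 (mod 37)


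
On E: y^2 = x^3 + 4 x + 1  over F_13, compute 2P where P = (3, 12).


Doubling: s = (3 x1^2 + a) / (2 y1)
s = (3*3^2 + 4) / (2*12) mod 13 = 4
x3 = s^2 - 2 x1 mod 13 = 4^2 - 2*3 = 10
y3 = s (x1 - x3) - y1 mod 13 = 4 * (3 - 10) - 12 = 12

2P = (10, 12)


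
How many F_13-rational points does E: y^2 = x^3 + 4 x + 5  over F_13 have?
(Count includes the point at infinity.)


For each x in F_13, count y with y^2 = x^3 + 4 x + 5 mod 13:
  x = 1: RHS = 10, y in [6, 7]  -> 2 point(s)
  x = 7: RHS = 12, y in [5, 8]  -> 2 point(s)
  x = 8: RHS = 3, y in [4, 9]  -> 2 point(s)
  x = 9: RHS = 3, y in [4, 9]  -> 2 point(s)
  x = 12: RHS = 0, y in [0]  -> 1 point(s)
Affine points: 9. Add the point at infinity: total = 10.

#E(F_13) = 10


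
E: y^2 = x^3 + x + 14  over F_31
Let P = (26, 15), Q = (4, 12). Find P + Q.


P != Q, so use the chord formula.
s = (y2 - y1) / (x2 - x1) = (28) / (9) mod 31 = 10
x3 = s^2 - x1 - x2 mod 31 = 10^2 - 26 - 4 = 8
y3 = s (x1 - x3) - y1 mod 31 = 10 * (26 - 8) - 15 = 10

P + Q = (8, 10)


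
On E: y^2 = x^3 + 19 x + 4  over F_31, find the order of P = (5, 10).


Compute successive multiples of P until we hit O:
  1P = (5, 10)
  2P = (0, 29)
  3P = (2, 22)
  4P = (9, 6)
  5P = (18, 3)
  6P = (27, 9)
  7P = (17, 30)
  8P = (29, 12)
  ... (continuing to 35P)
  35P = O

ord(P) = 35


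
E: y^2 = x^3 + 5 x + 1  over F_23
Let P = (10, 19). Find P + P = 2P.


Doubling: s = (3 x1^2 + a) / (2 y1)
s = (3*10^2 + 5) / (2*19) mod 23 = 5
x3 = s^2 - 2 x1 mod 23 = 5^2 - 2*10 = 5
y3 = s (x1 - x3) - y1 mod 23 = 5 * (10 - 5) - 19 = 6

2P = (5, 6)


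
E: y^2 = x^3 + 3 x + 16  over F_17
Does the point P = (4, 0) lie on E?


Check whether y^2 = x^3 + 3 x + 16 (mod 17) for (x, y) = (4, 0).
LHS: y^2 = 0^2 mod 17 = 0
RHS: x^3 + 3 x + 16 = 4^3 + 3*4 + 16 mod 17 = 7
LHS != RHS

No, not on the curve


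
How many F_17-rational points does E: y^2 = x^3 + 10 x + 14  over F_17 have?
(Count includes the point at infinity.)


For each x in F_17, count y with y^2 = x^3 + 10 x + 14 mod 17:
  x = 1: RHS = 8, y in [5, 12]  -> 2 point(s)
  x = 2: RHS = 8, y in [5, 12]  -> 2 point(s)
  x = 4: RHS = 16, y in [4, 13]  -> 2 point(s)
  x = 5: RHS = 2, y in [6, 11]  -> 2 point(s)
  x = 6: RHS = 1, y in [1, 16]  -> 2 point(s)
  x = 7: RHS = 2, y in [6, 11]  -> 2 point(s)
  x = 9: RHS = 0, y in [0]  -> 1 point(s)
  x = 10: RHS = 9, y in [3, 14]  -> 2 point(s)
  x = 12: RHS = 9, y in [3, 14]  -> 2 point(s)
  x = 14: RHS = 8, y in [5, 12]  -> 2 point(s)
Affine points: 19. Add the point at infinity: total = 20.

#E(F_17) = 20


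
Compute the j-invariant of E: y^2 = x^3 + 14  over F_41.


Delta = -16(4 a^3 + 27 b^2) mod 41 = 34
-1728 * (4 a)^3 = -1728 * (4*0)^3 mod 41 = 0
j = 0 * 34^(-1) mod 41 = 0

j = 0 (mod 41)


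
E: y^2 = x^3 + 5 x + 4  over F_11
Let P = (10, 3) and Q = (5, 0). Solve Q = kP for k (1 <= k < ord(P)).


Enumerate multiples of P until we hit Q = (5, 0):
  1P = (10, 3)
  2P = (5, 0)
Match found at i = 2.

k = 2


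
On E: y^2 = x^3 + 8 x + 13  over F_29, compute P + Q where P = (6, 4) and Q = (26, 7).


P != Q, so use the chord formula.
s = (y2 - y1) / (x2 - x1) = (3) / (20) mod 29 = 19
x3 = s^2 - x1 - x2 mod 29 = 19^2 - 6 - 26 = 10
y3 = s (x1 - x3) - y1 mod 29 = 19 * (6 - 10) - 4 = 7

P + Q = (10, 7)


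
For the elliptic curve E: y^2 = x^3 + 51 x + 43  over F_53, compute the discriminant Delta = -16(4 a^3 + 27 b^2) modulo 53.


4 a^3 + 27 b^2 = 4*51^3 + 27*43^2 = 530604 + 49923 = 580527
Delta = -16 * (580527) = -9288432
Delta mod 53 = 30

Delta = 30 (mod 53)


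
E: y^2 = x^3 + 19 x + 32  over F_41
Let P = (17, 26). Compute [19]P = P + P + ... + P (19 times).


k = 19 = 10011_2 (binary, LSB first: 11001)
Double-and-add from P = (17, 26):
  bit 0 = 1: acc = O + (17, 26) = (17, 26)
  bit 1 = 1: acc = (17, 26) + (2, 23) = (4, 34)
  bit 2 = 0: acc unchanged = (4, 34)
  bit 3 = 0: acc unchanged = (4, 34)
  bit 4 = 1: acc = (4, 34) + (26, 12) = (12, 15)

19P = (12, 15)


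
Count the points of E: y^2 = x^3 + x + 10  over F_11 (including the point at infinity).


For each x in F_11, count y with y^2 = x^3 + 1 x + 10 mod 11:
  x = 1: RHS = 1, y in [1, 10]  -> 2 point(s)
  x = 2: RHS = 9, y in [3, 8]  -> 2 point(s)
  x = 4: RHS = 1, y in [1, 10]  -> 2 point(s)
  x = 6: RHS = 1, y in [1, 10]  -> 2 point(s)
  x = 9: RHS = 0, y in [0]  -> 1 point(s)
Affine points: 9. Add the point at infinity: total = 10.

#E(F_11) = 10


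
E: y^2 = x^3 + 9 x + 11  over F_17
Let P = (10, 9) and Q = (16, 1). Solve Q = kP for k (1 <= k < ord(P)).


Enumerate multiples of P until we hit Q = (16, 1):
  1P = (10, 9)
  2P = (6, 3)
  3P = (16, 16)
  4P = (7, 3)
  5P = (4, 3)
  6P = (4, 14)
  7P = (7, 14)
  8P = (16, 1)
Match found at i = 8.

k = 8


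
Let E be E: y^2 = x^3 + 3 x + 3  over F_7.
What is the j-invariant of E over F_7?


Delta = -16(4 a^3 + 27 b^2) mod 7 = 5
-1728 * (4 a)^3 = -1728 * (4*3)^3 mod 7 = 6
j = 6 * 5^(-1) mod 7 = 4

j = 4 (mod 7)


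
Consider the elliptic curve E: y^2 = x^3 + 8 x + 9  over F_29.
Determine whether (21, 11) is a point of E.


Check whether y^2 = x^3 + 8 x + 9 (mod 29) for (x, y) = (21, 11).
LHS: y^2 = 11^2 mod 29 = 5
RHS: x^3 + 8 x + 9 = 21^3 + 8*21 + 9 mod 29 = 13
LHS != RHS

No, not on the curve


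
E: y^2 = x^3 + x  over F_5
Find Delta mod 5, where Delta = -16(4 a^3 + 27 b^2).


4 a^3 + 27 b^2 = 4*1^3 + 27*0^2 = 4 + 0 = 4
Delta = -16 * (4) = -64
Delta mod 5 = 1

Delta = 1 (mod 5)


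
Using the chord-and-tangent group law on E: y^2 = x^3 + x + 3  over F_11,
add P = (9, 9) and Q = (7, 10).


P != Q, so use the chord formula.
s = (y2 - y1) / (x2 - x1) = (1) / (9) mod 11 = 5
x3 = s^2 - x1 - x2 mod 11 = 5^2 - 9 - 7 = 9
y3 = s (x1 - x3) - y1 mod 11 = 5 * (9 - 9) - 9 = 2

P + Q = (9, 2)


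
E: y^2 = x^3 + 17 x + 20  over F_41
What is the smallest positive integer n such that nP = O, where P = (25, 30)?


Compute successive multiples of P until we hit O:
  1P = (25, 30)
  2P = (7, 21)
  3P = (40, 24)
  4P = (27, 20)
  5P = (14, 38)
  6P = (11, 12)
  7P = (10, 1)
  8P = (5, 36)
  ... (continuing to 25P)
  25P = O

ord(P) = 25
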